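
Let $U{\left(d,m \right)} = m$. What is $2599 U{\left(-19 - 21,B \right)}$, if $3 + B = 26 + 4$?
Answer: $70173$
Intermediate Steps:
$B = 27$ ($B = -3 + \left(26 + 4\right) = -3 + 30 = 27$)
$2599 U{\left(-19 - 21,B \right)} = 2599 \cdot 27 = 70173$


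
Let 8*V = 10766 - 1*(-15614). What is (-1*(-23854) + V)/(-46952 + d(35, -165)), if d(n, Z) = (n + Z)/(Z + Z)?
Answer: -1791999/3098806 ≈ -0.57829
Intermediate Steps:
d(n, Z) = (Z + n)/(2*Z) (d(n, Z) = (Z + n)/((2*Z)) = (Z + n)*(1/(2*Z)) = (Z + n)/(2*Z))
V = 6595/2 (V = (10766 - 1*(-15614))/8 = (10766 + 15614)/8 = (1/8)*26380 = 6595/2 ≈ 3297.5)
(-1*(-23854) + V)/(-46952 + d(35, -165)) = (-1*(-23854) + 6595/2)/(-46952 + (1/2)*(-165 + 35)/(-165)) = (23854 + 6595/2)/(-46952 + (1/2)*(-1/165)*(-130)) = 54303/(2*(-46952 + 13/33)) = 54303/(2*(-1549403/33)) = (54303/2)*(-33/1549403) = -1791999/3098806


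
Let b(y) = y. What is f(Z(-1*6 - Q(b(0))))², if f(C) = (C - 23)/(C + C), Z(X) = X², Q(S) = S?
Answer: 169/5184 ≈ 0.032600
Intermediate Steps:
f(C) = (-23 + C)/(2*C) (f(C) = (-23 + C)/((2*C)) = (-23 + C)*(1/(2*C)) = (-23 + C)/(2*C))
f(Z(-1*6 - Q(b(0))))² = ((-23 + (-1*6 - 1*0)²)/(2*((-1*6 - 1*0)²)))² = ((-23 + (-6 + 0)²)/(2*((-6 + 0)²)))² = ((-23 + (-6)²)/(2*((-6)²)))² = ((½)*(-23 + 36)/36)² = ((½)*(1/36)*13)² = (13/72)² = 169/5184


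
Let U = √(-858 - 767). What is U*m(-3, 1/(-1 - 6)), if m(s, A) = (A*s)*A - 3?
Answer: -750*I*√65/49 ≈ -123.4*I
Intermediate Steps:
m(s, A) = -3 + s*A² (m(s, A) = s*A² - 3 = -3 + s*A²)
U = 5*I*√65 (U = √(-1625) = 5*I*√65 ≈ 40.311*I)
U*m(-3, 1/(-1 - 6)) = (5*I*√65)*(-3 - 3/(-1 - 6)²) = (5*I*√65)*(-3 - 3*(1/(-7))²) = (5*I*√65)*(-3 - 3*(-⅐)²) = (5*I*√65)*(-3 - 3*1/49) = (5*I*√65)*(-3 - 3/49) = (5*I*√65)*(-150/49) = -750*I*√65/49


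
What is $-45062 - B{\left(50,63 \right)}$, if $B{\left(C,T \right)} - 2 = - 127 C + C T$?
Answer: $-41864$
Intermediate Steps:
$B{\left(C,T \right)} = 2 - 127 C + C T$ ($B{\left(C,T \right)} = 2 + \left(- 127 C + C T\right) = 2 - 127 C + C T$)
$-45062 - B{\left(50,63 \right)} = -45062 - \left(2 - 6350 + 50 \cdot 63\right) = -45062 - \left(2 - 6350 + 3150\right) = -45062 - -3198 = -45062 + 3198 = -41864$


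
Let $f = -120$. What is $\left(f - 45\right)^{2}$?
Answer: $27225$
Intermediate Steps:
$\left(f - 45\right)^{2} = \left(-120 - 45\right)^{2} = \left(-165\right)^{2} = 27225$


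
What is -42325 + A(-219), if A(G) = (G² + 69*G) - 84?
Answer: -9559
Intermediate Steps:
A(G) = -84 + G² + 69*G
-42325 + A(-219) = -42325 + (-84 + (-219)² + 69*(-219)) = -42325 + (-84 + 47961 - 15111) = -42325 + 32766 = -9559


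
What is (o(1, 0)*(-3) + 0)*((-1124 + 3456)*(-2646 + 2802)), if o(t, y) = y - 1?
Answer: 1091376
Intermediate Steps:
o(t, y) = -1 + y
(o(1, 0)*(-3) + 0)*((-1124 + 3456)*(-2646 + 2802)) = ((-1 + 0)*(-3) + 0)*((-1124 + 3456)*(-2646 + 2802)) = (-1*(-3) + 0)*(2332*156) = (3 + 0)*363792 = 3*363792 = 1091376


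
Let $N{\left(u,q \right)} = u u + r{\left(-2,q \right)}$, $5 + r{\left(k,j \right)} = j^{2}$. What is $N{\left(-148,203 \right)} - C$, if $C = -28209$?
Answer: $91317$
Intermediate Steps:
$r{\left(k,j \right)} = -5 + j^{2}$
$N{\left(u,q \right)} = -5 + q^{2} + u^{2}$ ($N{\left(u,q \right)} = u u + \left(-5 + q^{2}\right) = u^{2} + \left(-5 + q^{2}\right) = -5 + q^{2} + u^{2}$)
$N{\left(-148,203 \right)} - C = \left(-5 + 203^{2} + \left(-148\right)^{2}\right) - -28209 = \left(-5 + 41209 + 21904\right) + 28209 = 63108 + 28209 = 91317$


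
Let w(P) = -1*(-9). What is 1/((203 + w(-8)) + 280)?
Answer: 1/492 ≈ 0.0020325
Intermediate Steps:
w(P) = 9
1/((203 + w(-8)) + 280) = 1/((203 + 9) + 280) = 1/(212 + 280) = 1/492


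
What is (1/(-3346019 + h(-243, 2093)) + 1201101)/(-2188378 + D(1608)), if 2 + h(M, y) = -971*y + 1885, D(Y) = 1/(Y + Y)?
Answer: -20767790370031008/37838429530853033 ≈ -0.54885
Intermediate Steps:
D(Y) = 1/(2*Y)
h(M, y) = 1883 - 971*y (h(M, y) = -2 + (-971*y + 1885) = -2 + (1885 - 971*y) = 1883 - 971*y)
(1/(-3346019 + h(-243, 2093)) + 1201101)/(-2188378 + D(1608)) = (1/(-3346019 + (1883 - 971*2093)) + 1201101)/(-2188378 + (1/2)/1608) = (1/(-3346019 + (1883 - 2032303)) + 1201101)/(-2188378 + (1/2)*(1/1608)) = (1/(-3346019 - 2030420) + 1201101)/(-2188378 + 1/3216) = (1/(-5376439) + 1201101)/(-7037823647/3216) = (-1/5376439 + 1201101)*(-3216/7037823647) = (6457646259338/5376439)*(-3216/7037823647) = -20767790370031008/37838429530853033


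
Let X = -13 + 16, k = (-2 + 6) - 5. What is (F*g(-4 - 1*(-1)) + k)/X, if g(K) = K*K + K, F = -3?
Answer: -19/3 ≈ -6.3333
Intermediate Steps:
g(K) = K + K**2 (g(K) = K**2 + K = K + K**2)
k = -1 (k = 4 - 5 = -1)
X = 3
(F*g(-4 - 1*(-1)) + k)/X = (-3*(-4 - 1*(-1))*(1 + (-4 - 1*(-1))) - 1)/3 = (-3*(-4 + 1)*(1 + (-4 + 1)) - 1)*(1/3) = (-(-9)*(1 - 3) - 1)*(1/3) = (-(-9)*(-2) - 1)*(1/3) = (-3*6 - 1)*(1/3) = (-18 - 1)*(1/3) = -19*1/3 = -19/3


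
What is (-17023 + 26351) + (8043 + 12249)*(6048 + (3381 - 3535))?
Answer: 119610376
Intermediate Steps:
(-17023 + 26351) + (8043 + 12249)*(6048 + (3381 - 3535)) = 9328 + 20292*(6048 - 154) = 9328 + 20292*5894 = 9328 + 119601048 = 119610376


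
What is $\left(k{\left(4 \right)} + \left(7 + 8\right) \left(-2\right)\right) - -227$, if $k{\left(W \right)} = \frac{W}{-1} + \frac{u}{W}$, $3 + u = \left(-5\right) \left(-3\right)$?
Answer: $196$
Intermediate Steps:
$u = 12$ ($u = -3 - -15 = -3 + 15 = 12$)
$k{\left(W \right)} = - W + \frac{12}{W}$ ($k{\left(W \right)} = \frac{W}{-1} + \frac{12}{W} = W \left(-1\right) + \frac{12}{W} = - W + \frac{12}{W}$)
$\left(k{\left(4 \right)} + \left(7 + 8\right) \left(-2\right)\right) - -227 = \left(\left(\left(-1\right) 4 + \frac{12}{4}\right) + \left(7 + 8\right) \left(-2\right)\right) - -227 = \left(\left(-4 + 12 \cdot \frac{1}{4}\right) + 15 \left(-2\right)\right) + 227 = \left(\left(-4 + 3\right) - 30\right) + 227 = \left(-1 - 30\right) + 227 = -31 + 227 = 196$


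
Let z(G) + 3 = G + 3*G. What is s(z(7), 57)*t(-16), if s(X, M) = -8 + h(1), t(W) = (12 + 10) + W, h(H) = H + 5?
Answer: -12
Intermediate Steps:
h(H) = 5 + H
t(W) = 22 + W
z(G) = -3 + 4*G (z(G) = -3 + (G + 3*G) = -3 + 4*G)
s(X, M) = -2 (s(X, M) = -8 + (5 + 1) = -8 + 6 = -2)
s(z(7), 57)*t(-16) = -2*(22 - 16) = -2*6 = -12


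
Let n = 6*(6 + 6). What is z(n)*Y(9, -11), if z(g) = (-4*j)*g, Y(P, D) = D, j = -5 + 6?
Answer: 3168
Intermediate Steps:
j = 1
n = 72 (n = 6*12 = 72)
z(g) = -4*g (z(g) = (-4*1)*g = -4*g)
z(n)*Y(9, -11) = -4*72*(-11) = -288*(-11) = 3168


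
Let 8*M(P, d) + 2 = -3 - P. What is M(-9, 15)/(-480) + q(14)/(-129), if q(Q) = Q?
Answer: -4523/41280 ≈ -0.10957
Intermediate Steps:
M(P, d) = -5/8 - P/8 (M(P, d) = -¼ + (-3 - P)/8 = -¼ + (-3/8 - P/8) = -5/8 - P/8)
M(-9, 15)/(-480) + q(14)/(-129) = (-5/8 - ⅛*(-9))/(-480) + 14/(-129) = (-5/8 + 9/8)*(-1/480) + 14*(-1/129) = (½)*(-1/480) - 14/129 = -1/960 - 14/129 = -4523/41280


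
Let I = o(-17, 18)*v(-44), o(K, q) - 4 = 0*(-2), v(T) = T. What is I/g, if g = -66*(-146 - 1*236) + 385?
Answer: -16/2327 ≈ -0.0068758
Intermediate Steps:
o(K, q) = 4 (o(K, q) = 4 + 0*(-2) = 4 + 0 = 4)
g = 25597 (g = -66*(-146 - 236) + 385 = -66*(-382) + 385 = 25212 + 385 = 25597)
I = -176 (I = 4*(-44) = -176)
I/g = -176/25597 = -176*1/25597 = -16/2327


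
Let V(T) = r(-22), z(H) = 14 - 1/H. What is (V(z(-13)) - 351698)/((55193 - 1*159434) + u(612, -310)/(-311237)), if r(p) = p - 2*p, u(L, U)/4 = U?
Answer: 109454583212/32443654877 ≈ 3.3737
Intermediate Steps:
u(L, U) = 4*U
r(p) = -p
V(T) = 22 (V(T) = -1*(-22) = 22)
(V(z(-13)) - 351698)/((55193 - 1*159434) + u(612, -310)/(-311237)) = (22 - 351698)/((55193 - 1*159434) + (4*(-310))/(-311237)) = -351676/((55193 - 159434) - 1240*(-1/311237)) = -351676/(-104241 + 1240/311237) = -351676/(-32443654877/311237) = -351676*(-311237/32443654877) = 109454583212/32443654877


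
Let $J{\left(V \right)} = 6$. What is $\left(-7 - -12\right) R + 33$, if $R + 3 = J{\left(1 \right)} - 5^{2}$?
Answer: $-77$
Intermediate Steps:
$R = -22$ ($R = -3 + \left(6 - 5^{2}\right) = -3 + \left(6 - 25\right) = -3 - 19 = -22$)
$\left(-7 - -12\right) R + 33 = \left(-7 - -12\right) \left(-22\right) + 33 = \left(-7 + 12\right) \left(-22\right) + 33 = 5 \left(-22\right) + 33 = -110 + 33 = -77$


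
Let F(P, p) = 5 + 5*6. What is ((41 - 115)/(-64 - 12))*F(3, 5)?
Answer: 1295/38 ≈ 34.079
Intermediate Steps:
F(P, p) = 35 (F(P, p) = 5 + 30 = 35)
((41 - 115)/(-64 - 12))*F(3, 5) = ((41 - 115)/(-64 - 12))*35 = -74/(-76)*35 = -74*(-1/76)*35 = (37/38)*35 = 1295/38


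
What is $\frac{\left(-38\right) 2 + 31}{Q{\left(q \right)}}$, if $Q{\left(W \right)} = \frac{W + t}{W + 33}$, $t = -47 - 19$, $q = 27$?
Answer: $\frac{900}{13} \approx 69.231$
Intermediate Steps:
$t = -66$
$Q{\left(W \right)} = \frac{-66 + W}{33 + W}$ ($Q{\left(W \right)} = \frac{W - 66}{W + 33} = \frac{-66 + W}{33 + W}$)
$\frac{\left(-38\right) 2 + 31}{Q{\left(q \right)}} = \frac{\left(-38\right) 2 + 31}{\frac{1}{33 + 27} \left(-66 + 27\right)} = \frac{-76 + 31}{\frac{1}{60} \left(-39\right)} = - \frac{45}{\frac{1}{60} \left(-39\right)} = - \frac{45}{- \frac{13}{20}} = \left(-45\right) \left(- \frac{20}{13}\right) = \frac{900}{13}$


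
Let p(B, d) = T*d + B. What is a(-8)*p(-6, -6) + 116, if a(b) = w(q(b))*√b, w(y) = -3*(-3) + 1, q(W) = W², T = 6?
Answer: 116 - 840*I*√2 ≈ 116.0 - 1187.9*I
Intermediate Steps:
p(B, d) = B + 6*d (p(B, d) = 6*d + B = B + 6*d)
w(y) = 10 (w(y) = 9 + 1 = 10)
a(b) = 10*√b
a(-8)*p(-6, -6) + 116 = (10*√(-8))*(-6 + 6*(-6)) + 116 = (10*(2*I*√2))*(-6 - 36) + 116 = (20*I*√2)*(-42) + 116 = -840*I*√2 + 116 = 116 - 840*I*√2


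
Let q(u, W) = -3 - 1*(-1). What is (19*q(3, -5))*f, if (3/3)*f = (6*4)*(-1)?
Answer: 912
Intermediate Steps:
f = -24 (f = (6*4)*(-1) = 24*(-1) = -24)
q(u, W) = -2 (q(u, W) = -3 + 1 = -2)
(19*q(3, -5))*f = (19*(-2))*(-24) = -38*(-24) = 912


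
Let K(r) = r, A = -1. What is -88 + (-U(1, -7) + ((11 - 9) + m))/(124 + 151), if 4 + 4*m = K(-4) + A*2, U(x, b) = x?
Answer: -48403/550 ≈ -88.005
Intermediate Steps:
m = -5/2 (m = -1 + (-4 - 1*2)/4 = -1 + (-4 - 2)/4 = -1 + (¼)*(-6) = -1 - 3/2 = -5/2 ≈ -2.5000)
-88 + (-U(1, -7) + ((11 - 9) + m))/(124 + 151) = -88 + (-1*1 + ((11 - 9) - 5/2))/(124 + 151) = -88 + (-1 + (2 - 5/2))/275 = -88 + (-1 - ½)/275 = -88 + (1/275)*(-3/2) = -88 - 3/550 = -48403/550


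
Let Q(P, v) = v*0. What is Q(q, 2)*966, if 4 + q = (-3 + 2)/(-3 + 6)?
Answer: 0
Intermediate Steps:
q = -13/3 (q = -4 + (-3 + 2)/(-3 + 6) = -4 - 1/3 = -4 - 1*⅓ = -4 - ⅓ = -13/3 ≈ -4.3333)
Q(P, v) = 0
Q(q, 2)*966 = 0*966 = 0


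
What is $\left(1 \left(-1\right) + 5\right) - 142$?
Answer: $-138$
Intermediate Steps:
$\left(1 \left(-1\right) + 5\right) - 142 = \left(-1 + 5\right) - 142 = 4 - 142 = -138$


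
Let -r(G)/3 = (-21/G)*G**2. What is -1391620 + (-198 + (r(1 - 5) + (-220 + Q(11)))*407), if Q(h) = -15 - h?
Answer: -1594504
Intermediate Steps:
r(G) = 63*G (r(G) = -3*(-21/G)*G**2 = -(-63)*G = 63*G)
-1391620 + (-198 + (r(1 - 5) + (-220 + Q(11)))*407) = -1391620 + (-198 + (63*(1 - 5) + (-220 + (-15 - 1*11)))*407) = -1391620 + (-198 + (63*(-4) + (-220 + (-15 - 11)))*407) = -1391620 + (-198 + (-252 + (-220 - 26))*407) = -1391620 + (-198 + (-252 - 246)*407) = -1391620 + (-198 - 498*407) = -1391620 + (-198 - 202686) = -1391620 - 202884 = -1594504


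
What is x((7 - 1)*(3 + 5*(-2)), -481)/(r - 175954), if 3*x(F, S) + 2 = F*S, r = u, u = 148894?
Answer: -1010/4059 ≈ -0.24883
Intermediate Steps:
r = 148894
x(F, S) = -⅔ + F*S/3 (x(F, S) = -⅔ + (F*S)/3 = -⅔ + F*S/3)
x((7 - 1)*(3 + 5*(-2)), -481)/(r - 175954) = (-⅔ + (⅓)*((7 - 1)*(3 + 5*(-2)))*(-481))/(148894 - 175954) = (-⅔ + (⅓)*(6*(3 - 10))*(-481))/(-27060) = (-⅔ + (⅓)*(6*(-7))*(-481))*(-1/27060) = (-⅔ + (⅓)*(-42)*(-481))*(-1/27060) = (-⅔ + 6734)*(-1/27060) = (20200/3)*(-1/27060) = -1010/4059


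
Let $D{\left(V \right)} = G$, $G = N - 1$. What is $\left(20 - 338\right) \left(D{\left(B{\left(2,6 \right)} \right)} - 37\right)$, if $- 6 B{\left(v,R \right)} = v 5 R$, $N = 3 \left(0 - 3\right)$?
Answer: $14946$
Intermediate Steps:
$N = -9$ ($N = 3 \left(-3\right) = -9$)
$G = -10$ ($G = -9 - 1 = -10$)
$B{\left(v,R \right)} = - \frac{5 R v}{6}$ ($B{\left(v,R \right)} = - \frac{v 5 R}{6} = - \frac{5 v R}{6} = - \frac{5 R v}{6}$)
$D{\left(V \right)} = -10$
$\left(20 - 338\right) \left(D{\left(B{\left(2,6 \right)} \right)} - 37\right) = \left(20 - 338\right) \left(-10 - 37\right) = \left(-318\right) \left(-47\right) = 14946$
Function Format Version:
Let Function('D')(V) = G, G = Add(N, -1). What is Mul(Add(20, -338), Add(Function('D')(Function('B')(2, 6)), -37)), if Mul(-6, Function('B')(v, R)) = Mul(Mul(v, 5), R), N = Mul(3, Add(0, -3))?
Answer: 14946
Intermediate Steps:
N = -9 (N = Mul(3, -3) = -9)
G = -10 (G = Add(-9, -1) = -10)
Function('B')(v, R) = Mul(Rational(-5, 6), R, v) (Function('B')(v, R) = Mul(Rational(-1, 6), Mul(Mul(v, 5), R)) = Mul(Rational(-1, 6), Mul(Mul(5, v), R)) = Mul(Rational(-1, 6), Mul(5, R, v)) = Mul(Rational(-5, 6), R, v))
Function('D')(V) = -10
Mul(Add(20, -338), Add(Function('D')(Function('B')(2, 6)), -37)) = Mul(Add(20, -338), Add(-10, -37)) = Mul(-318, -47) = 14946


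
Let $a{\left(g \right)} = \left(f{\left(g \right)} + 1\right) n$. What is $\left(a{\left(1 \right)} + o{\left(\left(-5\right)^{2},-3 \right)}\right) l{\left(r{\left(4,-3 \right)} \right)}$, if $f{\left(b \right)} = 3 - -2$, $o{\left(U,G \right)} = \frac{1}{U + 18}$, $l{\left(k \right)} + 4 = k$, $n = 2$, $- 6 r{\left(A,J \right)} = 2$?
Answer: $- \frac{6721}{129} \approx -52.101$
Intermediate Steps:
$r{\left(A,J \right)} = - \frac{1}{3}$ ($r{\left(A,J \right)} = \left(- \frac{1}{6}\right) 2 = - \frac{1}{3}$)
$l{\left(k \right)} = -4 + k$
$o{\left(U,G \right)} = \frac{1}{18 + U}$
$f{\left(b \right)} = 5$ ($f{\left(b \right)} = 3 + 2 = 5$)
$a{\left(g \right)} = 12$ ($a{\left(g \right)} = \left(5 + 1\right) 2 = 6 \cdot 2 = 12$)
$\left(a{\left(1 \right)} + o{\left(\left(-5\right)^{2},-3 \right)}\right) l{\left(r{\left(4,-3 \right)} \right)} = \left(12 + \frac{1}{18 + \left(-5\right)^{2}}\right) \left(-4 - \frac{1}{3}\right) = \left(12 + \frac{1}{18 + 25}\right) \left(- \frac{13}{3}\right) = \left(12 + \frac{1}{43}\right) \left(- \frac{13}{3}\right) = \frac{517}{43} \left(- \frac{13}{3}\right) = - \frac{6721}{129}$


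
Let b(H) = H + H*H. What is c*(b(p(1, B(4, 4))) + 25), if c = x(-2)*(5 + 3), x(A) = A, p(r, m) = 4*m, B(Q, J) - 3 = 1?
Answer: -4752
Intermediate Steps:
B(Q, J) = 4 (B(Q, J) = 3 + 1 = 4)
b(H) = H + H**2
c = -16 (c = -2*(5 + 3) = -2*8 = -16)
c*(b(p(1, B(4, 4))) + 25) = -16*((4*4)*(1 + 4*4) + 25) = -16*(16*(1 + 16) + 25) = -16*(16*17 + 25) = -16*(272 + 25) = -16*297 = -4752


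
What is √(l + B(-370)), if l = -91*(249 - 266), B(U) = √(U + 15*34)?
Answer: √(1547 + 2*√35) ≈ 39.482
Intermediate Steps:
B(U) = √(510 + U) (B(U) = √(U + 510) = √(510 + U))
l = 1547 (l = -91*(-17) = 1547)
√(l + B(-370)) = √(1547 + √(510 - 370)) = √(1547 + √140) = √(1547 + 2*√35)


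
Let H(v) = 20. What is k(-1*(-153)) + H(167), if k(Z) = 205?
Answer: 225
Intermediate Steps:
k(-1*(-153)) + H(167) = 205 + 20 = 225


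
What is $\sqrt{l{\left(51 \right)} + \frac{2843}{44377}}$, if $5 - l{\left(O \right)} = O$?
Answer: $\frac{i \sqrt{90462470123}}{44377} \approx 6.7776 i$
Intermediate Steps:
$l{\left(O \right)} = 5 - O$
$\sqrt{l{\left(51 \right)} + \frac{2843}{44377}} = \sqrt{\left(5 - 51\right) + \frac{2843}{44377}} = \sqrt{\left(5 - 51\right) + 2843 \cdot \frac{1}{44377}} = \sqrt{-46 + \frac{2843}{44377}} = \sqrt{- \frac{2038499}{44377}} = \frac{i \sqrt{90462470123}}{44377}$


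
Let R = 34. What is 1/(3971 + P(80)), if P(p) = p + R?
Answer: 1/4085 ≈ 0.00024480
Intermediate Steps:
P(p) = 34 + p (P(p) = p + 34 = 34 + p)
1/(3971 + P(80)) = 1/(3971 + (34 + 80)) = 1/(3971 + 114) = 1/4085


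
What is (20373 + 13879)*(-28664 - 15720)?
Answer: -1520240768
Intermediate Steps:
(20373 + 13879)*(-28664 - 15720) = 34252*(-44384) = -1520240768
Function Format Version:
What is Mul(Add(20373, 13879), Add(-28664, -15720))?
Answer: -1520240768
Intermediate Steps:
Mul(Add(20373, 13879), Add(-28664, -15720)) = Mul(34252, -44384) = -1520240768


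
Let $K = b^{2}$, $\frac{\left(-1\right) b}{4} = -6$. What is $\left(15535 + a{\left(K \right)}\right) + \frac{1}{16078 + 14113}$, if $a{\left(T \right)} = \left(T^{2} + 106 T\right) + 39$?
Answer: $\frac{12330185547}{30191} \approx 4.0841 \cdot 10^{5}$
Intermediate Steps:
$b = 24$ ($b = \left(-4\right) \left(-6\right) = 24$)
$K = 576$ ($K = 24^{2} = 576$)
$a{\left(T \right)} = 39 + T^{2} + 106 T$
$\left(15535 + a{\left(K \right)}\right) + \frac{1}{16078 + 14113} = \left(15535 + \left(39 + 576^{2} + 106 \cdot 576\right)\right) + \frac{1}{16078 + 14113} = \left(15535 + \left(39 + 331776 + 61056\right)\right) + \frac{1}{30191} = \left(15535 + 392871\right) + \frac{1}{30191} = 408406 + \frac{1}{30191} = \frac{12330185547}{30191}$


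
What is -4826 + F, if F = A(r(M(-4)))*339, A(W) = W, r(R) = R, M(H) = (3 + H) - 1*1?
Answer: -5504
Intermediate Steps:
M(H) = 2 + H (M(H) = (3 + H) - 1 = 2 + H)
F = -678 (F = (2 - 4)*339 = -2*339 = -678)
-4826 + F = -4826 - 678 = -5504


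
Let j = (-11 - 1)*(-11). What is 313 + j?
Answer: 445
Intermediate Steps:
j = 132 (j = -12*(-11) = 132)
313 + j = 313 + 132 = 445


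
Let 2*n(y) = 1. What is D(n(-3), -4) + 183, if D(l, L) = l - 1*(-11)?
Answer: 389/2 ≈ 194.50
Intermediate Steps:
n(y) = 1/2 (n(y) = (1/2)*1 = 1/2)
D(l, L) = 11 + l (D(l, L) = l + 11 = 11 + l)
D(n(-3), -4) + 183 = (11 + 1/2) + 183 = 23/2 + 183 = 389/2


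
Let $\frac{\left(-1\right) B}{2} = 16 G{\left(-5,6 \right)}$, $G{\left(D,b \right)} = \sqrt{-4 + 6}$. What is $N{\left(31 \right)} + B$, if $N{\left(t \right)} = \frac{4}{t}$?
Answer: $\frac{4}{31} - 32 \sqrt{2} \approx -45.126$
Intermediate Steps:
$G{\left(D,b \right)} = \sqrt{2}$
$B = - 32 \sqrt{2}$ ($B = - 2 \cdot 16 \sqrt{2} = - 32 \sqrt{2} \approx -45.255$)
$N{\left(31 \right)} + B = \frac{4}{31} - 32 \sqrt{2}$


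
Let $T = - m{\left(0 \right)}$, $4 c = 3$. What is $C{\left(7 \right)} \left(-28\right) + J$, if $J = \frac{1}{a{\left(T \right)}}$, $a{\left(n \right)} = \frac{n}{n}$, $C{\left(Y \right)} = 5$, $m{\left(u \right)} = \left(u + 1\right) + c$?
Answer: $-139$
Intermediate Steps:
$c = \frac{3}{4}$ ($c = \frac{1}{4} \cdot 3 = \frac{3}{4} \approx 0.75$)
$m{\left(u \right)} = \frac{7}{4} + u$ ($m{\left(u \right)} = \left(u + 1\right) + \frac{3}{4} = \left(1 + u\right) + \frac{3}{4} = \frac{7}{4} + u$)
$T = - \frac{7}{4}$ ($T = - (\frac{7}{4} + 0) = \left(-1\right) \frac{7}{4} = - \frac{7}{4} \approx -1.75$)
$a{\left(n \right)} = 1$
$J = 1$ ($J = 1^{-1} = 1$)
$C{\left(7 \right)} \left(-28\right) + J = 5 \left(-28\right) + 1 = -140 + 1 = -139$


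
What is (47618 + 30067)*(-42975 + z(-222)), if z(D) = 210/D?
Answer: -123527695350/37 ≈ -3.3386e+9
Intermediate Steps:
(47618 + 30067)*(-42975 + z(-222)) = (47618 + 30067)*(-42975 + 210/(-222)) = 77685*(-42975 + 210*(-1/222)) = 77685*(-42975 - 35/37) = 77685*(-1590110/37) = -123527695350/37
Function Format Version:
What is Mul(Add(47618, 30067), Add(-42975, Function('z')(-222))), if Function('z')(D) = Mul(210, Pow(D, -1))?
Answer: Rational(-123527695350, 37) ≈ -3.3386e+9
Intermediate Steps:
Mul(Add(47618, 30067), Add(-42975, Function('z')(-222))) = Mul(Add(47618, 30067), Add(-42975, Mul(210, Pow(-222, -1)))) = Mul(77685, Add(-42975, Mul(210, Rational(-1, 222)))) = Mul(77685, Add(-42975, Rational(-35, 37))) = Mul(77685, Rational(-1590110, 37)) = Rational(-123527695350, 37)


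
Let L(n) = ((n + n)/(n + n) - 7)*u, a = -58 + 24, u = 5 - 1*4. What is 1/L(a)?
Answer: -⅙ ≈ -0.16667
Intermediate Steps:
u = 1 (u = 5 - 4 = 1)
a = -34
L(n) = -6 (L(n) = ((n + n)/(n + n) - 7)*1 = ((2*n)/((2*n)) - 7)*1 = ((2*n)*(1/(2*n)) - 7)*1 = (1 - 7)*1 = -6*1 = -6)
1/L(a) = 1/(-6) = -⅙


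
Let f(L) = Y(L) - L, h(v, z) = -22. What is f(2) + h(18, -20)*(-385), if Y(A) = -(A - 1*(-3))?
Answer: 8463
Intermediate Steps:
Y(A) = -3 - A (Y(A) = -(A + 3) = -(3 + A) = -3 - A)
f(L) = -3 - 2*L (f(L) = (-3 - L) - L = -3 - 2*L)
f(2) + h(18, -20)*(-385) = (-3 - 2*2) - 22*(-385) = (-3 - 4) + 8470 = -7 + 8470 = 8463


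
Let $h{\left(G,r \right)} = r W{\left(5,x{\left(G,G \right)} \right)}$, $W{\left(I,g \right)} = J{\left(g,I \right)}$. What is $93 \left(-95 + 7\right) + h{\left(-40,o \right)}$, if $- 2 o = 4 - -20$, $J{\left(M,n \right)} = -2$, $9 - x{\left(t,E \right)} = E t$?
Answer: $-8160$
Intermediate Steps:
$x{\left(t,E \right)} = 9 - E t$
$W{\left(I,g \right)} = -2$
$o = -12$ ($o = - \frac{4 - -20}{2} = - \frac{4 + 20}{2} = \left(- \frac{1}{2}\right) 24 = -12$)
$h{\left(G,r \right)} = - 2 r$ ($h{\left(G,r \right)} = r \left(-2\right) = - 2 r$)
$93 \left(-95 + 7\right) + h{\left(-40,o \right)} = 93 \left(-95 + 7\right) - -24 = 93 \left(-88\right) + 24 = -8184 + 24 = -8160$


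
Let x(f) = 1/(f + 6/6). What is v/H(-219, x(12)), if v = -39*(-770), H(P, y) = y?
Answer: 390390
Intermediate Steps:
x(f) = 1/(1 + f) (x(f) = 1/(f + 6*(⅙)) = 1/(f + 1) = 1/(1 + f))
v = 30030
v/H(-219, x(12)) = 30030/(1/(1 + 12)) = 30030/(1/13) = 30030*13 = 390390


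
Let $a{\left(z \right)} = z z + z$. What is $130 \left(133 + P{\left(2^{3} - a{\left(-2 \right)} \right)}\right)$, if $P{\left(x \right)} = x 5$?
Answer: $21190$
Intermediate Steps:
$a{\left(z \right)} = z + z^{2}$ ($a{\left(z \right)} = z^{2} + z = z + z^{2}$)
$P{\left(x \right)} = 5 x$
$130 \left(133 + P{\left(2^{3} - a{\left(-2 \right)} \right)}\right) = 130 \left(133 + 5 \left(2^{3} - - 2 \left(1 - 2\right)\right)\right) = 130 \left(133 + 5 \left(8 - \left(-2\right) \left(-1\right)\right)\right) = 130 \left(133 + 5 \left(8 - 2\right)\right) = 130 \left(133 + 5 \cdot 6\right) = 130 \left(133 + 30\right) = 130 \cdot 163 = 21190$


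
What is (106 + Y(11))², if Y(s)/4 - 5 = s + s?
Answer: 45796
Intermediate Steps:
Y(s) = 20 + 8*s (Y(s) = 20 + 4*(s + s) = 20 + 4*(2*s) = 20 + 8*s)
(106 + Y(11))² = (106 + (20 + 8*11))² = (106 + (20 + 88))² = (106 + 108)² = 214² = 45796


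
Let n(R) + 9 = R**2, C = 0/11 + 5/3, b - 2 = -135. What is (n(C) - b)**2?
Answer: 1301881/81 ≈ 16073.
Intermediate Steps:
b = -133 (b = 2 - 135 = -133)
C = 5/3 (C = 0*(1/11) + 5*(1/3) = 0 + 5/3 = 5/3 ≈ 1.6667)
n(R) = -9 + R**2
(n(C) - b)**2 = ((-9 + (5/3)**2) - 1*(-133))**2 = ((-9 + 25/9) + 133)**2 = (-56/9 + 133)**2 = (1141/9)**2 = 1301881/81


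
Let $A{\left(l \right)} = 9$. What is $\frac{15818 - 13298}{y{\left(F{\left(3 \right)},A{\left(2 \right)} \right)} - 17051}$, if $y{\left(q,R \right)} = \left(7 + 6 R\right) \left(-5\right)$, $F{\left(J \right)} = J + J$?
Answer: $- \frac{630}{4339} \approx -0.14519$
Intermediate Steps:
$F{\left(J \right)} = 2 J$
$y{\left(q,R \right)} = -35 - 30 R$
$\frac{15818 - 13298}{y{\left(F{\left(3 \right)},A{\left(2 \right)} \right)} - 17051} = \frac{15818 - 13298}{\left(-35 - 270\right) - 17051} = \frac{2520}{\left(-35 - 270\right) - 17051} = \frac{2520}{-305 - 17051} = \frac{2520}{-17356} = 2520 \left(- \frac{1}{17356}\right) = - \frac{630}{4339}$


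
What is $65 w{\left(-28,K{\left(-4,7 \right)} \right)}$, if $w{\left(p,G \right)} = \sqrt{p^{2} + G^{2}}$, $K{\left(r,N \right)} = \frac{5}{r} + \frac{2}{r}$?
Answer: $\frac{455 \sqrt{257}}{4} \approx 1823.6$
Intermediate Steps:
$K{\left(r,N \right)} = \frac{7}{r}$
$w{\left(p,G \right)} = \sqrt{G^{2} + p^{2}}$
$65 w{\left(-28,K{\left(-4,7 \right)} \right)} = 65 \sqrt{\left(\frac{7}{-4}\right)^{2} + \left(-28\right)^{2}} = 65 \sqrt{\left(7 \left(- \frac{1}{4}\right)\right)^{2} + 784} = 65 \sqrt{\left(- \frac{7}{4}\right)^{2} + 784} = 65 \sqrt{\frac{49}{16} + 784} = 65 \sqrt{\frac{12593}{16}} = 65 \frac{7 \sqrt{257}}{4} = \frac{455 \sqrt{257}}{4}$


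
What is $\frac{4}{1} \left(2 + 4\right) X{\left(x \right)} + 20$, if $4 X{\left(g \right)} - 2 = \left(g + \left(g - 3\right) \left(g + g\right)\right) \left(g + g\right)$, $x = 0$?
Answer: $32$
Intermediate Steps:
$X{\left(g \right)} = \frac{1}{2} + \frac{g \left(g + 2 g \left(-3 + g\right)\right)}{2}$ ($X{\left(g \right)} = \frac{1}{2} + \frac{\left(g + \left(g - 3\right) \left(g + g\right)\right) \left(g + g\right)}{4} = \frac{1}{2} + \frac{\left(g + \left(-3 + g\right) 2 g\right) 2 g}{4} = \frac{1}{2} + \frac{\left(g + 2 g \left(-3 + g\right)\right) 2 g}{4} = \frac{1}{2} + \frac{2 g \left(g + 2 g \left(-3 + g\right)\right)}{4} = \frac{1}{2} + \frac{g \left(g + 2 g \left(-3 + g\right)\right)}{2}$)
$\frac{4}{1} \left(2 + 4\right) X{\left(x \right)} + 20 = \frac{4}{1} \left(2 + 4\right) \left(\frac{1}{2} + 0^{3} - \frac{5 \cdot 0^{2}}{2}\right) + 20 = 4 \cdot 1 \cdot 6 \left(\frac{1}{2} + 0 - 0\right) + 20 = 4 \cdot 6 \left(\frac{1}{2} + 0 + 0\right) + 20 = 24 \cdot \frac{1}{2} + 20 = 12 + 20 = 32$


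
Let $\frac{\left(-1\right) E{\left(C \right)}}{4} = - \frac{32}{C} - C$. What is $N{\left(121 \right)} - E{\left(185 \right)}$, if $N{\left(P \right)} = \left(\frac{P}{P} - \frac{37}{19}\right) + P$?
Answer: $- \frac{2181547}{3515} \approx -620.64$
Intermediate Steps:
$E{\left(C \right)} = 4 C + \frac{128}{C}$ ($E{\left(C \right)} = - 4 \left(- \frac{32}{C} - C\right) = - 4 \left(- C - \frac{32}{C}\right) = 4 C + \frac{128}{C}$)
$N{\left(P \right)} = - \frac{18}{19} + P$ ($N{\left(P \right)} = \left(1 - \frac{37}{19}\right) + P = - \frac{18}{19} + P$)
$N{\left(121 \right)} - E{\left(185 \right)} = \left(- \frac{18}{19} + 121\right) - \left(4 \cdot 185 + \frac{128}{185}\right) = \frac{2281}{19} - \left(740 + 128 \cdot \frac{1}{185}\right) = \frac{2281}{19} - \left(740 + \frac{128}{185}\right) = \frac{2281}{19} - \frac{137028}{185} = - \frac{2181547}{3515}$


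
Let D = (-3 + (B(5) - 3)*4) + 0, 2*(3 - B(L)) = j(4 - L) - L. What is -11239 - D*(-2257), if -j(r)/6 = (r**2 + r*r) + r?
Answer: 31644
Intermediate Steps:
j(r) = -12*r**2 - 6*r (j(r) = -6*((r**2 + r*r) + r) = -6*((r**2 + r**2) + r) = -6*(2*r**2 + r) = -6*(r + 2*r**2) = -12*r**2 - 6*r)
B(L) = 3 + L/2 + 3*(4 - L)*(9 - 2*L) (B(L) = 3 - (-6*(4 - L)*(1 + 2*(4 - L)) - L)/2 = 3 - (-6*(4 - L)*(1 + (8 - 2*L)) - L)/2 = 3 - (-6*(4 - L)*(9 - 2*L) - L)/2 = 3 - (-L - 6*(4 - L)*(9 - 2*L))/2 = 3 + (L/2 + 3*(4 - L)*(9 - 2*L)) = 3 + L/2 + 3*(4 - L)*(9 - 2*L))
D = 19 (D = (-3 + ((111 + 6*5**2 - 101/2*5) - 3)*4) + 0 = (-3 + ((111 + 6*25 - 505/2) - 3)*4) + 0 = (-3 + ((111 + 150 - 505/2) - 3)*4) + 0 = (-3 + (17/2 - 3)*4) + 0 = (-3 + (11/2)*4) + 0 = (-3 + 22) + 0 = 19 + 0 = 19)
-11239 - D*(-2257) = -11239 - 19*(-2257) = -11239 - 1*(-42883) = -11239 + 42883 = 31644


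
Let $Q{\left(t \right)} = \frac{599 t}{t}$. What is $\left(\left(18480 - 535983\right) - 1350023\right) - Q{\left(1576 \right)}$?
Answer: $-1868125$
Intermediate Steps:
$Q{\left(t \right)} = 599$
$\left(\left(18480 - 535983\right) - 1350023\right) - Q{\left(1576 \right)} = \left(\left(18480 - 535983\right) - 1350023\right) - 599 = \left(-517503 - 1350023\right) - 599 = -1867526 - 599 = -1868125$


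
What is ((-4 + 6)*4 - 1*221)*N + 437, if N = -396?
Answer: 84785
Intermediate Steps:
((-4 + 6)*4 - 1*221)*N + 437 = ((-4 + 6)*4 - 1*221)*(-396) + 437 = (2*4 - 221)*(-396) + 437 = (8 - 221)*(-396) + 437 = -213*(-396) + 437 = 84348 + 437 = 84785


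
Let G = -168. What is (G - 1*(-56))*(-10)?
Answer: 1120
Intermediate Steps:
(G - 1*(-56))*(-10) = (-168 - 1*(-56))*(-10) = (-168 + 56)*(-10) = -112*(-10) = 1120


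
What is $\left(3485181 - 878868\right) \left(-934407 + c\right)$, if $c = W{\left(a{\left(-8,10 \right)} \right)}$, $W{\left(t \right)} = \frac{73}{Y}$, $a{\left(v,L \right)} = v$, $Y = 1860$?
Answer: $- \frac{1509921345642137}{620} \approx -2.4354 \cdot 10^{12}$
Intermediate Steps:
$W{\left(t \right)} = \frac{73}{1860}$
$c = \frac{73}{1860} \approx 0.039247$
$\left(3485181 - 878868\right) \left(-934407 + c\right) = \left(3485181 - 878868\right) \left(-934407 + \frac{73}{1860}\right) = 2606313 \left(- \frac{1737996947}{1860}\right) = - \frac{1509921345642137}{620}$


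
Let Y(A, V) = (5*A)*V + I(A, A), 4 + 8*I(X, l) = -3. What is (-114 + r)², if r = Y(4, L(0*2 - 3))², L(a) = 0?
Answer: 52519009/4096 ≈ 12822.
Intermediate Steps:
I(X, l) = -7/8 (I(X, l) = -½ + (⅛)*(-3) = -½ - 3/8 = -7/8)
Y(A, V) = -7/8 + 5*A*V (Y(A, V) = (5*A)*V - 7/8 = 5*A*V - 7/8 = -7/8 + 5*A*V)
r = 49/64 (r = (-7/8 + 5*4*0)² = (-7/8 + 0)² = (-7/8)² = 49/64 ≈ 0.76563)
(-114 + r)² = (-114 + 49/64)² = (-7247/64)² = 52519009/4096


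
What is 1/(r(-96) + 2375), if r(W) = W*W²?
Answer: -1/882361 ≈ -1.1333e-6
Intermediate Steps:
r(W) = W³
1/(r(-96) + 2375) = 1/((-96)³ + 2375) = 1/(-884736 + 2375) = 1/(-882361) = -1/882361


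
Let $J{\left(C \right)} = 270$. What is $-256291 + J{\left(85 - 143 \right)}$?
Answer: $-256021$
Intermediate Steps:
$-256291 + J{\left(85 - 143 \right)} = -256291 + 270 = -256021$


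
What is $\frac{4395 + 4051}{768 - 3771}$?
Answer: $- \frac{8446}{3003} \approx -2.8125$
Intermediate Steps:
$\frac{4395 + 4051}{768 - 3771} = \frac{8446}{-3003} = 8446 \left(- \frac{1}{3003}\right) = - \frac{8446}{3003}$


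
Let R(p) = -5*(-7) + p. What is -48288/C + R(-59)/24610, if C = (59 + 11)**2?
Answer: -29712132/3014725 ≈ -9.8557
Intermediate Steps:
R(p) = 35 + p
C = 4900 (C = 70**2 = 4900)
-48288/C + R(-59)/24610 = -48288/4900 + (35 - 59)/24610 = -48288*1/4900 - 24*1/24610 = -12072/1225 - 12/12305 = -29712132/3014725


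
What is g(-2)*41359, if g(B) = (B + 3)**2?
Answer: 41359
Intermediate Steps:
g(B) = (3 + B)**2
g(-2)*41359 = (3 - 2)**2*41359 = 1**2*41359 = 1*41359 = 41359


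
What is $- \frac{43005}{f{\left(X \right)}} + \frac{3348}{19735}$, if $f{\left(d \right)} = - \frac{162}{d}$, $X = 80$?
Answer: $\frac{11316139396}{532845} \approx 21237.0$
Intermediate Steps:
$- \frac{43005}{f{\left(X \right)}} + \frac{3348}{19735} = - \frac{43005}{\left(-162\right) \frac{1}{80}} + \frac{3348}{19735} = - \frac{43005}{\left(-162\right) \frac{1}{80}} + 3348 \cdot \frac{1}{19735} = - \frac{43005}{- \frac{81}{40}} + \frac{3348}{19735} = \left(-43005\right) \left(- \frac{40}{81}\right) + \frac{3348}{19735} = \frac{573400}{27} + \frac{3348}{19735} = \frac{11316139396}{532845}$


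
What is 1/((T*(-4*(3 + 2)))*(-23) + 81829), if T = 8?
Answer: 1/85509 ≈ 1.1695e-5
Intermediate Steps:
1/((T*(-4*(3 + 2)))*(-23) + 81829) = 1/((8*(-4*(3 + 2)))*(-23) + 81829) = 1/((8*(-4*5))*(-23) + 81829) = 1/((8*(-20))*(-23) + 81829) = 1/(-160*(-23) + 81829) = 1/(3680 + 81829) = 1/85509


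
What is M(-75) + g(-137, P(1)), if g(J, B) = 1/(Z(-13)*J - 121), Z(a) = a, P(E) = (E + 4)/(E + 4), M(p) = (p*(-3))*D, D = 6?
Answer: 2241001/1660 ≈ 1350.0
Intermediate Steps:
M(p) = -18*p (M(p) = (p*(-3))*6 = -3*p*6 = -18*p)
P(E) = 1 (P(E) = (4 + E)/(4 + E) = 1)
g(J, B) = 1/(-121 - 13*J) (g(J, B) = 1/(-13*J - 121) = 1/(-121 - 13*J))
M(-75) + g(-137, P(1)) = -18*(-75) + 1/(-121 - 13*(-137)) = 1350 + 1/(-121 + 1781) = 1350 + 1/1660 = 2241001/1660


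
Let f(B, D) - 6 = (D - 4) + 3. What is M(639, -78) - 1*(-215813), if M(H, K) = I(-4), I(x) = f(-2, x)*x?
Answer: 215809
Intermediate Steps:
f(B, D) = 5 + D (f(B, D) = 6 + ((D - 4) + 3) = 6 + ((-4 + D) + 3) = 6 + (-1 + D) = 5 + D)
I(x) = x*(5 + x) (I(x) = (5 + x)*x = x*(5 + x))
M(H, K) = -4 (M(H, K) = -4*(5 - 4) = -4*1 = -4)
M(639, -78) - 1*(-215813) = -4 - 1*(-215813) = -4 + 215813 = 215809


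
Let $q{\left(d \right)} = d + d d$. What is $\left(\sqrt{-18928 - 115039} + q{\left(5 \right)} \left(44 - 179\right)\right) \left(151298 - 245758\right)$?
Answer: $382563000 - 94460 i \sqrt{133967} \approx 3.8256 \cdot 10^{8} - 3.4574 \cdot 10^{7} i$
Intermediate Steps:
$q{\left(d \right)} = d + d^{2}$
$\left(\sqrt{-18928 - 115039} + q{\left(5 \right)} \left(44 - 179\right)\right) \left(151298 - 245758\right) = \left(\sqrt{-18928 - 115039} + 5 \left(1 + 5\right) \left(44 - 179\right)\right) \left(151298 - 245758\right) = \left(\sqrt{-18928 - 115039} + 5 \cdot 6 \left(-135\right)\right) \left(-94460\right) = \left(\sqrt{-133967} + 30 \left(-135\right)\right) \left(-94460\right) = \left(i \sqrt{133967} - 4050\right) \left(-94460\right) = \left(-4050 + i \sqrt{133967}\right) \left(-94460\right) = 382563000 - 94460 i \sqrt{133967}$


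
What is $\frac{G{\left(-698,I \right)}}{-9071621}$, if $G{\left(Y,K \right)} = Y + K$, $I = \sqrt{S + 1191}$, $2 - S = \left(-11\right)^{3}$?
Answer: $\frac{698}{9071621} - \frac{2 \sqrt{631}}{9071621} \approx 7.1405 \cdot 10^{-5}$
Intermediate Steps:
$S = 1333$ ($S = 2 - \left(-11\right)^{3} = 2 - -1331 = 2 + 1331 = 1333$)
$I = 2 \sqrt{631}$ ($I = \sqrt{1333 + 1191} = \sqrt{2524} = 2 \sqrt{631} \approx 50.239$)
$G{\left(Y,K \right)} = K + Y$
$\frac{G{\left(-698,I \right)}}{-9071621} = \frac{2 \sqrt{631} - 698}{-9071621} = \left(-698 + 2 \sqrt{631}\right) \left(- \frac{1}{9071621}\right) = \frac{698}{9071621} - \frac{2 \sqrt{631}}{9071621}$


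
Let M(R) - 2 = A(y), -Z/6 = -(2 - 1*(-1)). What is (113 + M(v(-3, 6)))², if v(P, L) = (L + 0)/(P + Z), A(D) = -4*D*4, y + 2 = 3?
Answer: 9801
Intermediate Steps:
y = 1 (y = -2 + 3 = 1)
A(D) = -16*D
Z = 18 (Z = -(-6)*(2 - 1*(-1)) = -(-6)*(2 + 1) = -(-6)*3 = -6*(-3) = 18)
v(P, L) = L/(18 + P) (v(P, L) = (L + 0)/(P + 18) = L/(18 + P))
M(R) = -14 (M(R) = 2 - 16*1 = 2 - 16 = -14)
(113 + M(v(-3, 6)))² = (113 - 14)² = 99² = 9801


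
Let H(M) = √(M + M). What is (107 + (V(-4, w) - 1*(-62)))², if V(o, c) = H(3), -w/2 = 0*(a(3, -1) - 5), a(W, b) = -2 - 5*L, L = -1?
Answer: (169 + √6)² ≈ 29395.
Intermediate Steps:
H(M) = √2*√M (H(M) = √(2*M) = √2*√M)
a(W, b) = 3 (a(W, b) = -2 - 5*(-1) = -2 + 5 = 3)
w = 0 (w = -0*(3 - 5) = -0*(-2) = -2*0 = 0)
V(o, c) = √6 (V(o, c) = √2*√3 = √6)
(107 + (V(-4, w) - 1*(-62)))² = (107 + (√6 - 1*(-62)))² = (107 + (√6 + 62))² = (107 + (62 + √6))² = (169 + √6)²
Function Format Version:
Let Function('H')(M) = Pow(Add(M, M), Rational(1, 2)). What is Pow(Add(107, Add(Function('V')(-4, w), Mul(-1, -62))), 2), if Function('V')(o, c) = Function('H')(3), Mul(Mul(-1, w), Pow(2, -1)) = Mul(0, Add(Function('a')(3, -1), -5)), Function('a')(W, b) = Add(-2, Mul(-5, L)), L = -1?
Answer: Pow(Add(169, Pow(6, Rational(1, 2))), 2) ≈ 29395.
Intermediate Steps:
Function('H')(M) = Mul(Pow(2, Rational(1, 2)), Pow(M, Rational(1, 2))) (Function('H')(M) = Pow(Mul(2, M), Rational(1, 2)) = Mul(Pow(2, Rational(1, 2)), Pow(M, Rational(1, 2))))
Function('a')(W, b) = 3 (Function('a')(W, b) = Add(-2, Mul(-5, -1)) = Add(-2, 5) = 3)
w = 0 (w = Mul(-2, Mul(0, Add(3, -5))) = Mul(-2, Mul(0, -2)) = Mul(-2, 0) = 0)
Function('V')(o, c) = Pow(6, Rational(1, 2)) (Function('V')(o, c) = Mul(Pow(2, Rational(1, 2)), Pow(3, Rational(1, 2))) = Pow(6, Rational(1, 2)))
Pow(Add(107, Add(Function('V')(-4, w), Mul(-1, -62))), 2) = Pow(Add(107, Add(Pow(6, Rational(1, 2)), Mul(-1, -62))), 2) = Pow(Add(107, Add(Pow(6, Rational(1, 2)), 62)), 2) = Pow(Add(107, Add(62, Pow(6, Rational(1, 2)))), 2) = Pow(Add(169, Pow(6, Rational(1, 2))), 2)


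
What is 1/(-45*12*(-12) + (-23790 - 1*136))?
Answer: -1/17446 ≈ -5.7320e-5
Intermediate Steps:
1/(-45*12*(-12) + (-23790 - 1*136)) = 1/(-540*(-12) + (-23790 - 136)) = 1/(6480 - 23926) = 1/(-17446) = -1/17446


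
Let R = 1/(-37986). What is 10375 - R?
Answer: 394104751/37986 ≈ 10375.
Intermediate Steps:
R = -1/37986 ≈ -2.6325e-5
10375 - R = 10375 - 1*(-1/37986) = 10375 + 1/37986 = 394104751/37986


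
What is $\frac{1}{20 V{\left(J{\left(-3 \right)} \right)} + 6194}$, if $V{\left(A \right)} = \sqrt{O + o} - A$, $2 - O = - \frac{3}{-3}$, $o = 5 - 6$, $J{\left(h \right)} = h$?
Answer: $\frac{1}{6254} \approx 0.0001599$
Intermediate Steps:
$o = -1$ ($o = 5 - 6 = -1$)
$O = 1$ ($O = 2 - - \frac{3}{-3} = 2 - \left(-3\right) \left(- \frac{1}{3}\right) = 2 - 1 = 1$)
$V{\left(A \right)} = - A$ ($V{\left(A \right)} = \sqrt{1 - 1} - A = \sqrt{0} - A = 0 - A = - A$)
$\frac{1}{20 V{\left(J{\left(-3 \right)} \right)} + 6194} = \frac{1}{20 \left(\left(-1\right) \left(-3\right)\right) + 6194} = \frac{1}{20 \cdot 3 + 6194} = \frac{1}{60 + 6194} = \frac{1}{6254}$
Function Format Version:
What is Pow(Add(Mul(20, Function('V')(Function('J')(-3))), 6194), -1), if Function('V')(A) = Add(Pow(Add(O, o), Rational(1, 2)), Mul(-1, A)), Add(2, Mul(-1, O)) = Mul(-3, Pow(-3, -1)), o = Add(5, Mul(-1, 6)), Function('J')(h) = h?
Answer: Rational(1, 6254) ≈ 0.00015990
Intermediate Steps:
o = -1 (o = Add(5, -6) = -1)
O = 1 (O = Add(2, Mul(-1, Mul(-3, Pow(-3, -1)))) = Add(2, Mul(-1, Mul(-3, Rational(-1, 3)))) = Add(2, Mul(-1, 1)) = Add(2, -1) = 1)
Function('V')(A) = Mul(-1, A) (Function('V')(A) = Add(Pow(Add(1, -1), Rational(1, 2)), Mul(-1, A)) = Add(Pow(0, Rational(1, 2)), Mul(-1, A)) = Add(0, Mul(-1, A)) = Mul(-1, A))
Pow(Add(Mul(20, Function('V')(Function('J')(-3))), 6194), -1) = Pow(Add(Mul(20, Mul(-1, -3)), 6194), -1) = Pow(Add(Mul(20, 3), 6194), -1) = Pow(Add(60, 6194), -1) = Pow(6254, -1) = Rational(1, 6254)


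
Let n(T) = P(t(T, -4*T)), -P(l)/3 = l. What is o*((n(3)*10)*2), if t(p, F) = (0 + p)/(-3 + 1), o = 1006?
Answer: 90540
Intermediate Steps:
t(p, F) = -p/2 (t(p, F) = p/(-2) = p*(-½) = -p/2)
P(l) = -3*l
n(T) = 3*T/2 (n(T) = -(-3)*T/2 = 3*T/2)
o*((n(3)*10)*2) = 1006*((((3/2)*3)*10)*2) = 1006*(((9/2)*10)*2) = 1006*(45*2) = 1006*90 = 90540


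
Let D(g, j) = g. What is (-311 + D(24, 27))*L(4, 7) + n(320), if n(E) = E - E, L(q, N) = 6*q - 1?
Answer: -6601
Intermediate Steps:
L(q, N) = -1 + 6*q
n(E) = 0
(-311 + D(24, 27))*L(4, 7) + n(320) = (-311 + 24)*(-1 + 6*4) + 0 = -287*(-1 + 24) + 0 = -287*23 + 0 = -6601 + 0 = -6601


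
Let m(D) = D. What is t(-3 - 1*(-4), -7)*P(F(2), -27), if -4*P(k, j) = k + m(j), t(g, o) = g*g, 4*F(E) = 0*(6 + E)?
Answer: 27/4 ≈ 6.7500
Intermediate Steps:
F(E) = 0 (F(E) = (0*(6 + E))/4 = (¼)*0 = 0)
t(g, o) = g²
P(k, j) = -j/4 - k/4 (P(k, j) = -(k + j)/4 = -(j + k)/4 = -j/4 - k/4)
t(-3 - 1*(-4), -7)*P(F(2), -27) = (-3 - 1*(-4))²*(-¼*(-27) - ¼*0) = (-3 + 4)²*(27/4 + 0) = 1²*(27/4) = 1*(27/4) = 27/4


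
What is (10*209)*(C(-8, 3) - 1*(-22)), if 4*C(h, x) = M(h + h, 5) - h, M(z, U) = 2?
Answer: 51205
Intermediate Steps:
C(h, x) = ½ - h/4 (C(h, x) = (2 - h)/4 = ½ - h/4)
(10*209)*(C(-8, 3) - 1*(-22)) = (10*209)*((½ - ¼*(-8)) - 1*(-22)) = 2090*((½ + 2) + 22) = 2090*(5/2 + 22) = 2090*(49/2) = 51205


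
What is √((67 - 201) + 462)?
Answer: 2*√82 ≈ 18.111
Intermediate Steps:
√((67 - 201) + 462) = √(-134 + 462) = √328 = 2*√82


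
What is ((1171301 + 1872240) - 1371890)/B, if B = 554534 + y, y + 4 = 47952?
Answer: 1671651/602482 ≈ 2.7746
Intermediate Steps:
y = 47948 (y = -4 + 47952 = 47948)
B = 602482 (B = 554534 + 47948 = 602482)
((1171301 + 1872240) - 1371890)/B = ((1171301 + 1872240) - 1371890)/602482 = (3043541 - 1371890)*(1/602482) = 1671651*(1/602482) = 1671651/602482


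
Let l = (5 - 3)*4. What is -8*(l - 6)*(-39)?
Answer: 624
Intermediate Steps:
l = 8 (l = 2*4 = 8)
-8*(l - 6)*(-39) = -8*(8 - 6)*(-39) = -8*2*(-39) = -16*(-39) = 624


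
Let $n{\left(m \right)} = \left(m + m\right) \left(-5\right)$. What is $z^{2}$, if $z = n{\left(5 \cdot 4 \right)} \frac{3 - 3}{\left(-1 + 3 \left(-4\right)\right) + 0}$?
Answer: $0$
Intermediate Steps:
$n{\left(m \right)} = - 10 m$ ($n{\left(m \right)} = 2 m \left(-5\right) = - 10 m$)
$z = 0$ ($z = - 10 \cdot 5 \cdot 4 \frac{3 - 3}{\left(-1 + 3 \left(-4\right)\right) + 0} = \left(-10\right) 20 \frac{0}{\left(-1 - 12\right) + 0} = - 200 \frac{0}{-13 + 0} = - 200 \frac{0}{-13} = - 200 \cdot 0 \left(- \frac{1}{13}\right) = \left(-200\right) 0 = 0$)
$z^{2} = 0^{2} = 0$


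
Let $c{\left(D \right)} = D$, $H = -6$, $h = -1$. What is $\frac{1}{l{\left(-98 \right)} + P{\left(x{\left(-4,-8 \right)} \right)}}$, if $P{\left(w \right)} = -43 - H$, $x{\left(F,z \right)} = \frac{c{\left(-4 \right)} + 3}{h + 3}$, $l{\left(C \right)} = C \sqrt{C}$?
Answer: $\frac{i}{- 37 i + 686 \sqrt{2}} \approx -3.9255 \cdot 10^{-5} + 0.0010293 i$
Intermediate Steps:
$l{\left(C \right)} = C^{\frac{3}{2}}$
$x{\left(F,z \right)} = - \frac{1}{2}$ ($x{\left(F,z \right)} = \frac{-4 + 3}{-1 + 3} = - \frac{1}{2}$)
$P{\left(w \right)} = -37$ ($P{\left(w \right)} = -43 - -6 = -43 + 6 = -37$)
$\frac{1}{l{\left(-98 \right)} + P{\left(x{\left(-4,-8 \right)} \right)}} = \frac{1}{\left(-98\right)^{\frac{3}{2}} - 37} = \frac{1}{- 686 i \sqrt{2} - 37} = \frac{1}{-37 - 686 i \sqrt{2}}$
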